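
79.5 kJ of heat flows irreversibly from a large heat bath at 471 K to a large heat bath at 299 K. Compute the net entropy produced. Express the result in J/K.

ΔS_total = 97.1 J/K

ΔS_hot = −Q/T_H = −79500/471 = -168.8 J/K and ΔS_cold = +Q/T_C = 79500/299 = 265.9 J/K.
ΔS_total = -168.8 + 265.9 = 97.1 J/K, positive as the second law requires.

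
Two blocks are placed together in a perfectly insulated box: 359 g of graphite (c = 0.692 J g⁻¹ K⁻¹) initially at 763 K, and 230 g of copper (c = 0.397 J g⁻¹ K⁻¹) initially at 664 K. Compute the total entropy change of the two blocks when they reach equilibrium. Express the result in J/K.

ΔS_total = 0.631 J/K

Energy balance: T_f = (m₁c₁T₁ + m₂c₂T₂)/(m₁c₁ + m₂c₂) = 736.39 K.
ΔS₁ = m₁c₁ ln(T_f/T₁) = 248.428 × ln(736.39/763) = -8.818 J/K.
ΔS₂ = m₂c₂ ln(T_f/T₂) = 91.31 × ln(736.39/664) = 9.449 J/K.
ΔS_total = -8.818 + 9.449 = 0.631 J/K.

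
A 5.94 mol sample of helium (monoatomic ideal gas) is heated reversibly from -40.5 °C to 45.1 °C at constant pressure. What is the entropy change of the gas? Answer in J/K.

In kelvin: T₁ = 232.65 K, T₂ = 318.25 K. At constant pressure, ΔS = nC_p ln(T₂/T₁) with C_p = 5R/2 = 20.79 J mol⁻¹ K⁻¹.
ΔS = 5.94 × 20.79 × ln(318.25/232.65) = 38.7 J/K.

ΔS = 38.7 J/K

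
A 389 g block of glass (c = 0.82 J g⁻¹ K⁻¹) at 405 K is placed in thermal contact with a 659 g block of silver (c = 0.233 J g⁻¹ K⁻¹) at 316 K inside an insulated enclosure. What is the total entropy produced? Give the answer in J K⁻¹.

ΔS_total = 3.09 J/K

Energy balance: T_f = (m₁c₁T₁ + m₂c₂T₂)/(m₁c₁ + m₂c₂) = 376.08 K.
ΔS₁ = m₁c₁ ln(T_f/T₁) = 318.98 × ln(376.08/405) = -23.632 J/K.
ΔS₂ = m₂c₂ ln(T_f/T₂) = 153.547 × ln(376.08/316) = 26.726 J/K.
ΔS_total = -23.632 + 26.726 = 3.09 J/K.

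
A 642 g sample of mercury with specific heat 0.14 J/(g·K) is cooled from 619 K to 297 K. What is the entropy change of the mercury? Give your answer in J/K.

ΔS = -66 J/K

ΔS = ∫dQ_rev/T = m c ln(T₂/T₁) = 642 × 0.14 × ln(297/619) = -66 J/K.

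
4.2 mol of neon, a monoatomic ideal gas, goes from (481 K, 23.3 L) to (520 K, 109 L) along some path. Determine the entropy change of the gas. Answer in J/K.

ΔS = 58 J/K

Entropy is a state function: ΔS = nC_V ln(T₂/T₁) + nR ln(V₂/V₁), with C_V = 3R/2 = 12.47 J mol⁻¹ K⁻¹ for a monoatomic ideal gas.
ΔS = 4.2 × [12.47 × ln(520/481) + 8.314 × ln(109/23.3)] = 58 J/K.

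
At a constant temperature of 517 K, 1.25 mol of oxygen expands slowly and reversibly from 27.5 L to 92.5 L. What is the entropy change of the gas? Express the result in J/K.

For an isothermal ideal gas ΔS_gas = nR ln(V₂/V₁) = 1.25 × 8.314 × ln(92.5/27.5) = 12.6 J/K.

ΔS_gas = 12.6 J/K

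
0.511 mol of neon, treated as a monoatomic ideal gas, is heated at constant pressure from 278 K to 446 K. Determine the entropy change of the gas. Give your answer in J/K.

At constant pressure, ΔS = nC_p ln(T₂/T₁) with C_p = 5R/2 = 20.79 J mol⁻¹ K⁻¹.
ΔS = 0.511 × 20.79 × ln(446/278) = 5.02 J/K.

ΔS = 5.02 J/K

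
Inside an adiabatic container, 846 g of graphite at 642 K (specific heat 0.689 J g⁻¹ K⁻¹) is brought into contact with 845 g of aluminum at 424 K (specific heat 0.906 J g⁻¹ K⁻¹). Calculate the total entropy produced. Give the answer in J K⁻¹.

Energy balance: T_f = (m₁c₁T₁ + m₂c₂T₂)/(m₁c₁ + m₂c₂) = 518.23 K.
ΔS₁ = m₁c₁ ln(T_f/T₁) = 582.894 × ln(518.23/642) = -124.8 J/K.
ΔS₂ = m₂c₂ ln(T_f/T₂) = 765.57 × ln(518.23/424) = 153.6 J/K.
ΔS_total = -124.8 + 153.6 = 28.8 J/K.

ΔS_total = 28.8 J/K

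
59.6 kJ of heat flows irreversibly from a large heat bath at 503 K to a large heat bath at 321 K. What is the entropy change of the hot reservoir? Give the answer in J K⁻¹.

The hot reservoir loses heat Q, so ΔS_hot = −Q/T_H = −59600/503 = -118 J/K.

ΔS_hot = -118 J/K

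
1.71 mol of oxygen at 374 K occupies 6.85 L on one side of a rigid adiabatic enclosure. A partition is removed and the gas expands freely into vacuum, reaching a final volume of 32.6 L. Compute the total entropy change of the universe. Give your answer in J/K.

No heat is exchanged and no work is done, so the ideal-gas temperature stays constant.
Entropy is a state function; using a reversible isothermal path, ΔS_gas = nR ln(V₂/V₁) = 1.71 × 8.314 × ln(32.6/6.85) = 22.2 J/K.
The insulated surroundings exchange no heat, so ΔS_surr = 0 and ΔS_universe = ΔS_gas.

ΔS_universe = 22.2 J/K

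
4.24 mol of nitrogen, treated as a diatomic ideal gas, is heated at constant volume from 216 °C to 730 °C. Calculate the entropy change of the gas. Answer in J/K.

ΔS = 63.3 J/K

In kelvin: T₁ = 489.15 K, T₂ = 1003.15 K. At constant volume, ΔS = nC_V ln(T₂/T₁) with C_V = 5R/2 = 20.79 J mol⁻¹ K⁻¹.
ΔS = 4.24 × 20.79 × ln(1003.15/489.15) = 63.3 J/K.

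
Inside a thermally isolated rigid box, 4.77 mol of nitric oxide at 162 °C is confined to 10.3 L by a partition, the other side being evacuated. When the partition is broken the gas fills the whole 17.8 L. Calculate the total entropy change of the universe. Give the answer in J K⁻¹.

ΔS_universe = 21.7 J/K

No heat is exchanged and no work is done, so the ideal-gas temperature stays constant.
Entropy is a state function; using a reversible isothermal path, ΔS_gas = nR ln(V₂/V₁) = 4.77 × 8.314 × ln(17.8/10.3) = 21.7 J/K.
The insulated surroundings exchange no heat, so ΔS_surr = 0 and ΔS_universe = ΔS_gas.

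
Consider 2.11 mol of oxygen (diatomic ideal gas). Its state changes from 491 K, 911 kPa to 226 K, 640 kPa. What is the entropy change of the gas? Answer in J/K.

ΔS = nC_p ln(T₂/T₁) − nR ln(P₂/P₁), with C_p = 7R/2 = 29.1 J mol⁻¹ K⁻¹ for a diatomic ideal gas.
ΔS = 2.11 × [29.1 × ln(226/491) − 8.314 × ln(640/911)] = -41.4 J/K.

ΔS = -41.4 J/K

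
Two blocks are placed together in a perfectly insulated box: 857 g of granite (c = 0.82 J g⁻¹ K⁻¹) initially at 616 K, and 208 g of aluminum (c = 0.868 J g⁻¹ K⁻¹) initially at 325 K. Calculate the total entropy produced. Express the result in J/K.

ΔS_total = 25.8 J/K

Energy balance: T_f = (m₁c₁T₁ + m₂c₂T₂)/(m₁c₁ + m₂c₂) = 556.52 K.
ΔS₁ = m₁c₁ ln(T_f/T₁) = 702.74 × ln(556.52/616) = -71.36 J/K.
ΔS₂ = m₂c₂ ln(T_f/T₂) = 180.544 × ln(556.52/325) = 97.11 J/K.
ΔS_total = -71.36 + 97.11 = 25.8 J/K.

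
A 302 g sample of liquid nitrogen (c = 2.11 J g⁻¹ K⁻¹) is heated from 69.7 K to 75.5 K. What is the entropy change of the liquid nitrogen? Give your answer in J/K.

ΔS = 50.9 J/K

ΔS = ∫dQ_rev/T = m c ln(T₂/T₁) = 302 × 2.11 × ln(75.5/69.7) = 50.9 J/K.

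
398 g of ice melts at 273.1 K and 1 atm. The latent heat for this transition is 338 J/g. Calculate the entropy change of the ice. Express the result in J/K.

ΔS = 493 J/K

Heat absorbed by the substance: Q = mL = 398 × 338 = 134524 J.
At constant T, ΔS = Q_rev/T = 134524 / 273.1 = 493 J/K.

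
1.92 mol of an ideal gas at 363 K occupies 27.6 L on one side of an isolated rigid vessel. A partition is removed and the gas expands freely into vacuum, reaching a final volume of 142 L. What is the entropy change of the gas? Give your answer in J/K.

For an ideal gas in free expansion Q = 0 and W = 0, so T is unchanged.
Entropy is a state function; using a reversible isothermal path, ΔS_gas = nR ln(V₂/V₁) = 1.92 × 8.314 × ln(142/27.6) = 26.1 J/K.

ΔS_gas = 26.1 J/K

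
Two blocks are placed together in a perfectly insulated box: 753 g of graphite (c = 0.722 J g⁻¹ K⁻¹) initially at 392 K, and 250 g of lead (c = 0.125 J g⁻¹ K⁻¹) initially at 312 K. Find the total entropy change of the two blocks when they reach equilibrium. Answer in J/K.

Energy balance: T_f = (m₁c₁T₁ + m₂c₂T₂)/(m₁c₁ + m₂c₂) = 387.65 K.
ΔS₁ = m₁c₁ ln(T_f/T₁) = 543.666 × ln(387.65/392) = -6.0646 J/K.
ΔS₂ = m₂c₂ ln(T_f/T₂) = 31.25 × ln(387.65/312) = 6.7845 J/K.
ΔS_total = -6.0646 + 6.7845 = 0.72 J/K.

ΔS_total = 0.72 J/K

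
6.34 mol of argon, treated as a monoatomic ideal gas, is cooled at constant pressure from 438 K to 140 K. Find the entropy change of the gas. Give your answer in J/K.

At constant pressure, ΔS = nC_p ln(T₂/T₁) with C_p = 5R/2 = 20.79 J mol⁻¹ K⁻¹.
ΔS = 6.34 × 20.79 × ln(140/438) = -150 J/K.

ΔS = -150 J/K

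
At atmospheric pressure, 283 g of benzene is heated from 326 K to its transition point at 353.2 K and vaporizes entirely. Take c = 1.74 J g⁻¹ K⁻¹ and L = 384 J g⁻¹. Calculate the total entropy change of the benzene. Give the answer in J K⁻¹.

Warming step: ΔS₁ = m c ln(T_tr/T_i) = 283 × 1.74 × ln(353.2/326) = 39.46 J/K.
Phase change: ΔS₂ = +mL/T_tr = 283 × 384 / 353.2 = 307.7 J/K.
ΔS_total = (39.46) + (307.7) = 347 J/K.

ΔS = 347 J/K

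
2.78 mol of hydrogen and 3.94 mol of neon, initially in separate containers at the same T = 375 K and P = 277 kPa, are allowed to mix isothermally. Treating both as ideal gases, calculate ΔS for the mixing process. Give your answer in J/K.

ΔS_mix = 37.9 J/K

Mole fractions: x_A = 2.78/6.72 = 0.414, x_B = 0.586.
ΔS_mix = −R(n_A ln x_A + n_B ln x_B) = −8.314 × (2.78 ln 0.414 + 3.94 ln 0.586) = 37.9 J/K.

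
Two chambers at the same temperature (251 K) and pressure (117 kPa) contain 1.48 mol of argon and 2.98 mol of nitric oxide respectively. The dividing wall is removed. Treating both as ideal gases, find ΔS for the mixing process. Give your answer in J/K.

ΔS_mix = 23.6 J/K

Mole fractions: x_A = 1.48/4.46 = 0.332, x_B = 0.668.
ΔS_mix = −R(n_A ln x_A + n_B ln x_B) = −8.314 × (1.48 ln 0.332 + 2.98 ln 0.668) = 23.6 J/K.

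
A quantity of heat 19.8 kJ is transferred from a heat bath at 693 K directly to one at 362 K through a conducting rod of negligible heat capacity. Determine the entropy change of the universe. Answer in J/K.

ΔS_total = 26.1 J/K

ΔS_hot = −Q/T_H = −19800/693 = -28.57 J/K and ΔS_cold = +Q/T_C = 19800/362 = 54.7 J/K.
ΔS_total = -28.57 + 54.7 = 26.1 J/K, positive as the second law requires.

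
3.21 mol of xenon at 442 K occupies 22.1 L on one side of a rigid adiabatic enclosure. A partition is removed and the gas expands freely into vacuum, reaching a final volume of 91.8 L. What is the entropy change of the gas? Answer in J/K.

ΔS_gas = 38 J/K

For an ideal gas in free expansion Q = 0 and W = 0, so T is unchanged.
Entropy is a state function; using a reversible isothermal path, ΔS_gas = nR ln(V₂/V₁) = 3.21 × 8.314 × ln(91.8/22.1) = 38 J/K.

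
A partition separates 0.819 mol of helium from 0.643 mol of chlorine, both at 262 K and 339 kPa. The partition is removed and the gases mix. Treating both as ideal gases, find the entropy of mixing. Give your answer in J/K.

ΔS_mix = 8.34 J/K

Mole fractions: x_A = 0.819/1.46 = 0.56, x_B = 0.44.
ΔS_mix = −R(n_A ln x_A + n_B ln x_B) = −8.314 × (0.819 ln 0.56 + 0.643 ln 0.44) = 8.34 J/K.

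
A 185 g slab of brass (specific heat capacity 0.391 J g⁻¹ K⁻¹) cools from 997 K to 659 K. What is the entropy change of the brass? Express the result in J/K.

ΔS = -29.9 J/K

ΔS = ∫dQ_rev/T = m c ln(T₂/T₁) = 185 × 0.391 × ln(659/997) = -29.9 J/K.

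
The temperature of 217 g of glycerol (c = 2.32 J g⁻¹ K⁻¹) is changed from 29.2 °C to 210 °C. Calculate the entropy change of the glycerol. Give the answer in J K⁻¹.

ΔS = 236 J/K

In kelvin: T₁ = 302.35 K, T₂ = 483.15 K. ΔS = ∫dQ_rev/T = m c ln(T₂/T₁) = 217 × 2.32 × ln(483.15/302.35) = 236 J/K.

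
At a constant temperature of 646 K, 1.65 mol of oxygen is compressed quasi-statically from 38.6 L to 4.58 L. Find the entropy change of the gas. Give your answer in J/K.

ΔS_gas = -29.2 J/K

For an isothermal ideal gas ΔS_gas = nR ln(V₂/V₁) = 1.65 × 8.314 × ln(4.58/38.6) = -29.2 J/K.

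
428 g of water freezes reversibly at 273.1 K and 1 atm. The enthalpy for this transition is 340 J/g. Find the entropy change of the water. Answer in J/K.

Heat released by the substance: Q = −mL = −428 × 340 = −145520 J.
At constant T, ΔS = Q_rev/T = −145520 / 273.1 = -533 J/K.

ΔS = -533 J/K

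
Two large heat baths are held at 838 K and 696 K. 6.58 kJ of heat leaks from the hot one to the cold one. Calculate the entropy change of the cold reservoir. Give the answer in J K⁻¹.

ΔS_cold = 9.45 J/K

The cold reservoir gains heat Q, so ΔS_cold = +Q/T_C = 6580/696 = 9.45 J/K.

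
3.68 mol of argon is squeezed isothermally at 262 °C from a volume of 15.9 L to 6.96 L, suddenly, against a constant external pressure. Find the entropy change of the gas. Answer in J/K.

ΔS_gas = -25.3 J/K

Entropy is a state function, so ΔS_gas depends only on the end states.
For an isothermal ideal gas ΔS_gas = nR ln(V₂/V₁) = 3.68 × 8.314 × ln(6.96/15.9) = -25.3 J/K.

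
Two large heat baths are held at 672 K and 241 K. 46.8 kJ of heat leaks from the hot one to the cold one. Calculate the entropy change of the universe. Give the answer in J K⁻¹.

ΔS_total = 125 J/K

ΔS_hot = −Q/T_H = −46800/672 = -69.64 J/K and ΔS_cold = +Q/T_C = 46800/241 = 194.2 J/K.
ΔS_total = -69.64 + 194.2 = 125 J/K, positive as the second law requires.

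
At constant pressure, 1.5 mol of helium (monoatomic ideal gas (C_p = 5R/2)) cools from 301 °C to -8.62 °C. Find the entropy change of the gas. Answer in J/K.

In kelvin: T₁ = 574.15 K, T₂ = 264.53 K. At constant pressure, ΔS = nC_p ln(T₂/T₁) with C_p = 5R/2 = 20.79 J mol⁻¹ K⁻¹.
ΔS = 1.5 × 20.79 × ln(264.53/574.15) = -24.2 J/K.

ΔS = -24.2 J/K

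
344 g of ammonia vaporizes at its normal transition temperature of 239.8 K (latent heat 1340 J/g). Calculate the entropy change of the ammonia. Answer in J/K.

ΔS = 1920 J/K

Heat absorbed by the substance: Q = mL = 344 × 1340 = 460960 J.
At constant T, ΔS = Q_rev/T = 460960 / 239.8 = 1920 J/K.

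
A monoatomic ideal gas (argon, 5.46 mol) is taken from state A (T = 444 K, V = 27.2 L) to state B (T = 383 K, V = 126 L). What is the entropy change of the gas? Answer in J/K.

ΔS = 59.5 J/K

Entropy is a state function: ΔS = nC_V ln(T₂/T₁) + nR ln(V₂/V₁), with C_V = 3R/2 = 12.47 J mol⁻¹ K⁻¹ for a monoatomic ideal gas.
ΔS = 5.46 × [12.47 × ln(383/444) + 8.314 × ln(126/27.2)] = 59.5 J/K.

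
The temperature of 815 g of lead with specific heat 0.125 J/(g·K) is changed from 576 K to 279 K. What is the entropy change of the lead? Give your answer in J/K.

ΔS = -73.8 J/K

ΔS = ∫dQ_rev/T = m c ln(T₂/T₁) = 815 × 0.125 × ln(279/576) = -73.8 J/K.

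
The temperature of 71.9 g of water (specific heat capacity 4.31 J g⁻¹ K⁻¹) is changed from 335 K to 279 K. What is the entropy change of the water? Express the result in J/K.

ΔS = -56.7 J/K

ΔS = ∫dQ_rev/T = m c ln(T₂/T₁) = 71.9 × 4.31 × ln(279/335) = -56.7 J/K.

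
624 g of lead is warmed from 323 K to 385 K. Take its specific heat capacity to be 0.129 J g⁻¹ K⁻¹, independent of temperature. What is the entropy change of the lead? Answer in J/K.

ΔS = ∫dQ_rev/T = m c ln(T₂/T₁) = 624 × 0.129 × ln(385/323) = 14.1 J/K.

ΔS = 14.1 J/K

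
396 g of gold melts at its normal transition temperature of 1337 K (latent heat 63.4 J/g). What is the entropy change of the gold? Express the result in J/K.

Heat absorbed by the substance: Q = mL = 396 × 63.4 = 25106.4 J.
At constant T, ΔS = Q_rev/T = 25106.4 / 1337 = 18.8 J/K.

ΔS = 18.8 J/K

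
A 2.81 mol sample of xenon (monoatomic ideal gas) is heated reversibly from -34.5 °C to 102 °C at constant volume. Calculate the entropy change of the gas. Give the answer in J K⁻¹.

ΔS = 15.9 J/K

In kelvin: T₁ = 238.65 K, T₂ = 375.15 K. At constant volume, ΔS = nC_V ln(T₂/T₁) with C_V = 3R/2 = 12.47 J mol⁻¹ K⁻¹.
ΔS = 2.81 × 12.47 × ln(375.15/238.65) = 15.9 J/K.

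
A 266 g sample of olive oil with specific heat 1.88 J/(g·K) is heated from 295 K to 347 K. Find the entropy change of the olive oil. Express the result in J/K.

ΔS = 81.2 J/K

ΔS = ∫dQ_rev/T = m c ln(T₂/T₁) = 266 × 1.88 × ln(347/295) = 81.2 J/K.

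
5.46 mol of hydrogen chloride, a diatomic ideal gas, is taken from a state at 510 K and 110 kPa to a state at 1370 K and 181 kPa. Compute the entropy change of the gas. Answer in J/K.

ΔS = 134 J/K

ΔS = nC_p ln(T₂/T₁) − nR ln(P₂/P₁), with C_p = 7R/2 = 29.1 J mol⁻¹ K⁻¹ for a diatomic ideal gas.
ΔS = 5.46 × [29.1 × ln(1370/510) − 8.314 × ln(181/110)] = 134 J/K.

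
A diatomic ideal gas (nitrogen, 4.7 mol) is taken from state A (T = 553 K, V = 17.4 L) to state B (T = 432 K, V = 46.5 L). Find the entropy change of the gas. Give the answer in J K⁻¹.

Entropy is a state function: ΔS = nC_V ln(T₂/T₁) + nR ln(V₂/V₁), with C_V = 5R/2 = 20.79 J mol⁻¹ K⁻¹ for a diatomic ideal gas.
ΔS = 4.7 × [20.79 × ln(432/553) + 8.314 × ln(46.5/17.4)] = 14.3 J/K.

ΔS = 14.3 J/K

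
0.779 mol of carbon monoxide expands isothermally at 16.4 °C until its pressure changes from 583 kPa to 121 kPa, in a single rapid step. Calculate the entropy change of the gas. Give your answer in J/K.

Entropy is a state function, so ΔS_gas depends only on the end states.
For an isothermal ideal gas ΔS_gas = nR ln(P₁/P₂) = 0.779 × 8.314 × ln(583/121) = 10.2 J/K.

ΔS_gas = 10.2 J/K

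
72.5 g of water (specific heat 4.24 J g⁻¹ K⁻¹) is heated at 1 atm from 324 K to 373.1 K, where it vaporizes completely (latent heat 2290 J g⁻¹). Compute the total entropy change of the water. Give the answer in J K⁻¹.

ΔS = 488 J/K

Warming step: ΔS₁ = m c ln(T_tr/T_i) = 72.5 × 4.24 × ln(373.1/324) = 43.38 J/K.
Phase change: ΔS₂ = +mL/T_tr = 72.5 × 2290 / 373.1 = 445 J/K.
ΔS_total = (43.38) + (445) = 488 J/K.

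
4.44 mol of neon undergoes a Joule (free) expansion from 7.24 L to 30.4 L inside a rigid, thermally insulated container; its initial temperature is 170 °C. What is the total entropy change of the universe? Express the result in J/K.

ΔS_universe = 53 J/K

For an ideal gas in free expansion Q = 0 and W = 0, so T is unchanged.
Entropy is a state function; using a reversible isothermal path, ΔS_gas = nR ln(V₂/V₁) = 4.44 × 8.314 × ln(30.4/7.24) = 53 J/K.
The insulated surroundings exchange no heat, so ΔS_surr = 0 and ΔS_universe = ΔS_gas.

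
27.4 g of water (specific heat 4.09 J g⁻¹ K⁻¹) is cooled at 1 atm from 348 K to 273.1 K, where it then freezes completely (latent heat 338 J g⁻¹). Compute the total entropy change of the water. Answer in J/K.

ΔS = -61.1 J/K

Cooling step: ΔS₁ = m c ln(T_tr/T_i) = 27.4 × 4.09 × ln(273.1/348) = -27.16 J/K.
Phase change: ΔS₂ = −mL/T_tr = −27.4 × 338 / 273.1 = -33.91 J/K.
ΔS_total = (-27.16) + (-33.91) = -61.1 J/K.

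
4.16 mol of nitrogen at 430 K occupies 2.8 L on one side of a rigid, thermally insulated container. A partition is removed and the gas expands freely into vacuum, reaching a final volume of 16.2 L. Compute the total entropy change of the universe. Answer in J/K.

No heat is exchanged and no work is done, so the ideal-gas temperature stays constant.
Entropy is a state function; using a reversible isothermal path, ΔS_gas = nR ln(V₂/V₁) = 4.16 × 8.314 × ln(16.2/2.8) = 60.7 J/K.
The insulated surroundings exchange no heat, so ΔS_surr = 0 and ΔS_universe = ΔS_gas.

ΔS_universe = 60.7 J/K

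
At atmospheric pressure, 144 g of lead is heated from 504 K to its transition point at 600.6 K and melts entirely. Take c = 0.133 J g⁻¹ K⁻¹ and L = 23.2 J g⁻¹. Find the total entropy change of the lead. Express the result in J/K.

Warming step: ΔS₁ = m c ln(T_tr/T_i) = 144 × 0.133 × ln(600.6/504) = 3.358 J/K.
Phase change: ΔS₂ = +mL/T_tr = 144 × 23.2 / 600.6 = 5.562 J/K.
ΔS_total = (3.358) + (5.562) = 8.92 J/K.

ΔS = 8.92 J/K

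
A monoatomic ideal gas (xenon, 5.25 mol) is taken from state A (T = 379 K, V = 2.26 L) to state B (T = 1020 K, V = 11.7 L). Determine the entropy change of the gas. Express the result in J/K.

Entropy is a state function: ΔS = nC_V ln(T₂/T₁) + nR ln(V₂/V₁), with C_V = 3R/2 = 12.47 J mol⁻¹ K⁻¹ for a monoatomic ideal gas.
ΔS = 5.25 × [12.47 × ln(1020/379) + 8.314 × ln(11.7/2.26)] = 137 J/K.

ΔS = 137 J/K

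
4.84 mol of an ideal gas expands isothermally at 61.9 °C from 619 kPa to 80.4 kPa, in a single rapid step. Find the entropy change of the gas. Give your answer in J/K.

Entropy is a state function, so ΔS_gas depends only on the end states.
For an isothermal ideal gas ΔS_gas = nR ln(P₁/P₂) = 4.84 × 8.314 × ln(619/80.4) = 82.1 J/K.

ΔS_gas = 82.1 J/K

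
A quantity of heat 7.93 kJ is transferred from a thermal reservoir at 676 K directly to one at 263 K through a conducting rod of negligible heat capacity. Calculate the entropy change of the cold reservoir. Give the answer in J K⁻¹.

The cold reservoir gains heat Q, so ΔS_cold = +Q/T_C = 7930/263 = 30.2 J/K.

ΔS_cold = 30.2 J/K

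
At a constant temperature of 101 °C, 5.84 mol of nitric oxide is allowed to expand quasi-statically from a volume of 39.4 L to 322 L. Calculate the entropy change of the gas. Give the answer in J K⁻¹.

ΔS_gas = 102 J/K

For an isothermal ideal gas ΔS_gas = nR ln(V₂/V₁) = 5.84 × 8.314 × ln(322/39.4) = 102 J/K.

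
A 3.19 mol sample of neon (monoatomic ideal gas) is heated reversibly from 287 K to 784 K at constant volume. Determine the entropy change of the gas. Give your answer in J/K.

ΔS = 40 J/K

At constant volume, ΔS = nC_V ln(T₂/T₁) with C_V = 3R/2 = 12.47 J mol⁻¹ K⁻¹.
ΔS = 3.19 × 12.47 × ln(784/287) = 40 J/K.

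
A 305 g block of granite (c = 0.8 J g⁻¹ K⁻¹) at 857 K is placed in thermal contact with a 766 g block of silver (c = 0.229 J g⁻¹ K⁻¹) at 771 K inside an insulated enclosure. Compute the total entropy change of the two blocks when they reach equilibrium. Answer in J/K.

Energy balance: T_f = (m₁c₁T₁ + m₂c₂T₂)/(m₁c₁ + m₂c₂) = 821.03 K.
ΔS₁ = m₁c₁ ln(T_f/T₁) = 244 × ln(821.03/857) = -10.462 J/K.
ΔS₂ = m₂c₂ ln(T_f/T₂) = 175.414 × ln(821.03/771) = 11.029 J/K.
ΔS_total = -10.462 + 11.029 = 0.567 J/K.

ΔS_total = 0.567 J/K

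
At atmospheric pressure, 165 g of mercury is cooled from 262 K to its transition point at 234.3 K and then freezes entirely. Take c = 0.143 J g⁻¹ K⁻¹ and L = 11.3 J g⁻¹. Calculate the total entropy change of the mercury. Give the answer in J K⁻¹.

Cooling step: ΔS₁ = m c ln(T_tr/T_i) = 165 × 0.143 × ln(234.3/262) = -2.637 J/K.
Phase change: ΔS₂ = −mL/T_tr = −165 × 11.3 / 234.3 = -7.958 J/K.
ΔS_total = (-2.637) + (-7.958) = -10.6 J/K.

ΔS = -10.6 J/K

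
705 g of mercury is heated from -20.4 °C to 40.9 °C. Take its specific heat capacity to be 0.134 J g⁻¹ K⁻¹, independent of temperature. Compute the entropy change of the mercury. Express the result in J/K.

ΔS = 20.5 J/K

In kelvin: T₁ = 252.75 K, T₂ = 314.05 K. ΔS = ∫dQ_rev/T = m c ln(T₂/T₁) = 705 × 0.134 × ln(314.05/252.75) = 20.5 J/K.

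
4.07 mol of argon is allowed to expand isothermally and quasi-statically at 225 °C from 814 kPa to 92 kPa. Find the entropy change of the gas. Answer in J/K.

ΔS_gas = 73.8 J/K

For an isothermal ideal gas ΔS_gas = nR ln(P₁/P₂) = 4.07 × 8.314 × ln(814/92) = 73.8 J/K.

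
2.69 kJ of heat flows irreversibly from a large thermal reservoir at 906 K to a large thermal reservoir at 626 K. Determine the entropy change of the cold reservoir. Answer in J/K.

ΔS_cold = 4.3 J/K

The cold reservoir gains heat Q, so ΔS_cold = +Q/T_C = 2690/626 = 4.3 J/K.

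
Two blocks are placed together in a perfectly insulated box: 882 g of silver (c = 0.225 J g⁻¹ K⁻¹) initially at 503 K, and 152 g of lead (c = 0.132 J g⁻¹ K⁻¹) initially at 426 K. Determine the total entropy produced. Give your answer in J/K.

ΔS_total = 0.24 J/K

Energy balance: T_f = (m₁c₁T₁ + m₂c₂T₂)/(m₁c₁ + m₂c₂) = 495.93 K.
ΔS₁ = m₁c₁ ln(T_f/T₁) = 198.45 × ln(495.93/503) = -2.8092 J/K.
ΔS₂ = m₂c₂ ln(T_f/T₂) = 20.064 × ln(495.93/426) = 3.0496 J/K.
ΔS_total = -2.8092 + 3.0496 = 0.24 J/K.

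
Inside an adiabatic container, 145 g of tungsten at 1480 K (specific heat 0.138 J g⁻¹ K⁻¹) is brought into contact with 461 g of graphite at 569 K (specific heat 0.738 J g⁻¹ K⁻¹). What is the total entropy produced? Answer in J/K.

Energy balance: T_f = (m₁c₁T₁ + m₂c₂T₂)/(m₁c₁ + m₂c₂) = 619.6 K.
ΔS₁ = m₁c₁ ln(T_f/T₁) = 20.01 × ln(619.6/1480) = -17.42 J/K.
ΔS₂ = m₂c₂ ln(T_f/T₂) = 340.218 × ln(619.6/569) = 28.99 J/K.
ΔS_total = -17.42 + 28.99 = 11.6 J/K.

ΔS_total = 11.6 J/K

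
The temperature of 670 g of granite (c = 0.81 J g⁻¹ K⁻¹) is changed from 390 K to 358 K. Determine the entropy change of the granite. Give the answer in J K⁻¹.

ΔS = ∫dQ_rev/T = m c ln(T₂/T₁) = 670 × 0.81 × ln(358/390) = -46.5 J/K.

ΔS = -46.5 J/K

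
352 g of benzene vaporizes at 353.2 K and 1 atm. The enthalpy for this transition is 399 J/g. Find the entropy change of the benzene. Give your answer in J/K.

ΔS = 398 J/K

Heat absorbed by the substance: Q = mL = 352 × 399 = 140448 J.
At constant T, ΔS = Q_rev/T = 140448 / 353.2 = 398 J/K.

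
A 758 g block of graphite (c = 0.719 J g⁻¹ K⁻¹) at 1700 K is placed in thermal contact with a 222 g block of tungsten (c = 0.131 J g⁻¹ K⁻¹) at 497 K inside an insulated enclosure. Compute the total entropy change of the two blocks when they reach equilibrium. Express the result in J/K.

Energy balance: T_f = (m₁c₁T₁ + m₂c₂T₂)/(m₁c₁ + m₂c₂) = 1639.1 K.
ΔS₁ = m₁c₁ ln(T_f/T₁) = 545.002 × ln(1639.1/1700) = -19.9 J/K.
ΔS₂ = m₂c₂ ln(T_f/T₂) = 29.082 × ln(1639.1/497) = 34.7 J/K.
ΔS_total = -19.9 + 34.7 = 14.8 J/K.

ΔS_total = 14.8 J/K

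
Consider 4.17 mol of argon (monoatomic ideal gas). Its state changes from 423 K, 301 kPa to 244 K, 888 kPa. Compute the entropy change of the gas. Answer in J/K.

ΔS = nC_p ln(T₂/T₁) − nR ln(P₂/P₁), with C_p = 5R/2 = 20.79 J mol⁻¹ K⁻¹ for a monoatomic ideal gas.
ΔS = 4.17 × [20.79 × ln(244/423) − 8.314 × ln(888/301)] = -85.2 J/K.

ΔS = -85.2 J/K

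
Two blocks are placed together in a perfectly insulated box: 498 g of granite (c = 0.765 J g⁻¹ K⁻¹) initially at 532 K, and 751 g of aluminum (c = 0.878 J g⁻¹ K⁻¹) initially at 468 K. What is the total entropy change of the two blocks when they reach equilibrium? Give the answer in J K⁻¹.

ΔS_total = 2.01 J/K

Energy balance: T_f = (m₁c₁T₁ + m₂c₂T₂)/(m₁c₁ + m₂c₂) = 491.44 K.
ΔS₁ = m₁c₁ ln(T_f/T₁) = 380.97 × ln(491.44/532) = -30.215 J/K.
ΔS₂ = m₂c₂ ln(T_f/T₂) = 659.378 × ln(491.44/468) = 32.2201 J/K.
ΔS_total = -30.215 + 32.2201 = 2.01 J/K.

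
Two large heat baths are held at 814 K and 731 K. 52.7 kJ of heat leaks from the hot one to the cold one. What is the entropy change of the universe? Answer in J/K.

ΔS_hot = −Q/T_H = −52700/814 = -64.74 J/K and ΔS_cold = +Q/T_C = 52700/731 = 72.09 J/K.
ΔS_total = -64.74 + 72.09 = 7.35 J/K, positive as the second law requires.

ΔS_total = 7.35 J/K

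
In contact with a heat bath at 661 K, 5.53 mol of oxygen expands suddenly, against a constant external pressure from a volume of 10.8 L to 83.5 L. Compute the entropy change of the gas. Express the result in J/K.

ΔS_gas = 94 J/K

Entropy is a state function, so ΔS_gas depends only on the end states.
For an isothermal ideal gas ΔS_gas = nR ln(V₂/V₁) = 5.53 × 8.314 × ln(83.5/10.8) = 94 J/K.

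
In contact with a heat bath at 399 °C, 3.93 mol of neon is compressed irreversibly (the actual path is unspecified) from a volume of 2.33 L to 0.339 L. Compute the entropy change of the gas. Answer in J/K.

ΔS_gas = -63 J/K

Entropy is a state function, so ΔS_gas depends only on the end states.
For an isothermal ideal gas ΔS_gas = nR ln(V₂/V₁) = 3.93 × 8.314 × ln(0.339/2.33) = -63 J/K.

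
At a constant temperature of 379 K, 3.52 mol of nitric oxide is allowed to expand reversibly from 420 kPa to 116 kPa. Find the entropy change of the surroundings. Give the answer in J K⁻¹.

For an isothermal ideal gas ΔS_gas = nR ln(P₁/P₂) = 3.52 × 8.314 × ln(420/116) = 37.7 J/K.
The process is reversible, so ΔS_surr = −ΔS_gas = -37.7 J/K and ΔS_universe = 0.

ΔS_surr = -37.7 J/K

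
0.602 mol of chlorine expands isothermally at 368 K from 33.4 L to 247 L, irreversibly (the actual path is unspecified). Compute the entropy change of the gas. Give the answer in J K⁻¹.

ΔS_gas = 10 J/K

Entropy is a state function, so ΔS_gas depends only on the end states.
For an isothermal ideal gas ΔS_gas = nR ln(V₂/V₁) = 0.602 × 8.314 × ln(247/33.4) = 10 J/K.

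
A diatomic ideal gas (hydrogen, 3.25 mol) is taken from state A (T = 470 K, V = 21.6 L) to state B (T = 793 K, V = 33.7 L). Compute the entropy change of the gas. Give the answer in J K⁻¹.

Entropy is a state function: ΔS = nC_V ln(T₂/T₁) + nR ln(V₂/V₁), with C_V = 5R/2 = 20.79 J mol⁻¹ K⁻¹ for a diatomic ideal gas.
ΔS = 3.25 × [20.79 × ln(793/470) + 8.314 × ln(33.7/21.6)] = 47.4 J/K.

ΔS = 47.4 J/K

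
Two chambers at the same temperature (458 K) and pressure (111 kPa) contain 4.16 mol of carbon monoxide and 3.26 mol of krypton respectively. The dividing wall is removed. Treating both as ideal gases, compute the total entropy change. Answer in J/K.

Mole fractions: x_A = 4.16/7.42 = 0.561, x_B = 0.439.
ΔS_mix = −R(n_A ln x_A + n_B ln x_B) = −8.314 × (4.16 ln 0.561 + 3.26 ln 0.439) = 42.3 J/K.

ΔS_mix = 42.3 J/K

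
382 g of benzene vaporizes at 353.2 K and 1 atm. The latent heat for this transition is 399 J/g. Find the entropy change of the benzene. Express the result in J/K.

ΔS = 432 J/K

Heat absorbed by the substance: Q = mL = 382 × 399 = 152418 J.
At constant T, ΔS = Q_rev/T = 152418 / 353.2 = 432 J/K.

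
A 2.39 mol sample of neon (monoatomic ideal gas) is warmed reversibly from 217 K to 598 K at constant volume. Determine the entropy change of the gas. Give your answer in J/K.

ΔS = 30.2 J/K

At constant volume, ΔS = nC_V ln(T₂/T₁) with C_V = 3R/2 = 12.47 J mol⁻¹ K⁻¹.
ΔS = 2.39 × 12.47 × ln(598/217) = 30.2 J/K.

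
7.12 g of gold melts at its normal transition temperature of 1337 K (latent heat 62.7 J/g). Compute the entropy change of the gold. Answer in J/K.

Heat absorbed by the substance: Q = mL = 7.12 × 62.7 = 446.424 J.
At constant T, ΔS = Q_rev/T = 446.424 / 1337 = 0.334 J/K.

ΔS = 0.334 J/K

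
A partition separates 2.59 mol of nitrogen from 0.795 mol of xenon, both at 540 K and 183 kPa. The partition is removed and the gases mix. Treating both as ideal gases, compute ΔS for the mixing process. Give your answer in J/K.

Mole fractions: x_A = 2.59/3.38 = 0.765, x_B = 0.235.
ΔS_mix = −R(n_A ln x_A + n_B ln x_B) = −8.314 × (2.59 ln 0.765 + 0.795 ln 0.235) = 15.3 J/K.

ΔS_mix = 15.3 J/K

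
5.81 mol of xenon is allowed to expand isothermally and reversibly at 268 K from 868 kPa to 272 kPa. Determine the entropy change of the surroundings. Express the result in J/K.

ΔS_surr = -56.1 J/K

For an isothermal ideal gas ΔS_gas = nR ln(P₁/P₂) = 5.81 × 8.314 × ln(868/272) = 56.1 J/K.
The process is reversible, so ΔS_surr = −ΔS_gas = -56.1 J/K and ΔS_universe = 0.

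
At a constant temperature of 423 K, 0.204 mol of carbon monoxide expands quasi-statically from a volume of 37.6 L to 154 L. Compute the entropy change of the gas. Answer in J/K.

ΔS_gas = 2.39 J/K

For an isothermal ideal gas ΔS_gas = nR ln(V₂/V₁) = 0.204 × 8.314 × ln(154/37.6) = 2.39 J/K.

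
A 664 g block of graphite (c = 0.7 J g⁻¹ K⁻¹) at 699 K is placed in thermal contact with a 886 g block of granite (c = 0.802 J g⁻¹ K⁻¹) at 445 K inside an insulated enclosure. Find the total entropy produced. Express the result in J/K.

ΔS_total = 29.3 J/K

Energy balance: T_f = (m₁c₁T₁ + m₂c₂T₂)/(m₁c₁ + m₂c₂) = 545.44 K.
ΔS₁ = m₁c₁ ln(T_f/T₁) = 464.8 × ln(545.44/699) = -115.3 J/K.
ΔS₂ = m₂c₂ ln(T_f/T₂) = 710.572 × ln(545.44/445) = 144.6 J/K.
ΔS_total = -115.3 + 144.6 = 29.3 J/K.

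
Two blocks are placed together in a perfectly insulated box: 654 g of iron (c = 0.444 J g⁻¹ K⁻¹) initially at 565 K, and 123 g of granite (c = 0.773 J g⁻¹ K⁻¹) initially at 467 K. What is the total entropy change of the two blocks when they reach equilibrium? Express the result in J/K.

ΔS_total = 1.26 J/K

Energy balance: T_f = (m₁c₁T₁ + m₂c₂T₂)/(m₁c₁ + m₂c₂) = 540.83 K.
ΔS₁ = m₁c₁ ln(T_f/T₁) = 290.376 × ln(540.83/565) = -12.697 J/K.
ΔS₂ = m₂c₂ ln(T_f/T₂) = 95.079 × ln(540.83/467) = 13.955 J/K.
ΔS_total = -12.697 + 13.955 = 1.26 J/K.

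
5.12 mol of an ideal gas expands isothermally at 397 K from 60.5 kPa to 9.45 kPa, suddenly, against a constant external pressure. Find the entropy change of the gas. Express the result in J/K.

ΔS_gas = 79 J/K

Entropy is a state function, so ΔS_gas depends only on the end states.
For an isothermal ideal gas ΔS_gas = nR ln(P₁/P₂) = 5.12 × 8.314 × ln(60.5/9.45) = 79 J/K.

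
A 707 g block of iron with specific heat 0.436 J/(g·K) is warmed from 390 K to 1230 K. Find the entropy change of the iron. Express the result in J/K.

ΔS = 354 J/K

ΔS = ∫dQ_rev/T = m c ln(T₂/T₁) = 707 × 0.436 × ln(1230/390) = 354 J/K.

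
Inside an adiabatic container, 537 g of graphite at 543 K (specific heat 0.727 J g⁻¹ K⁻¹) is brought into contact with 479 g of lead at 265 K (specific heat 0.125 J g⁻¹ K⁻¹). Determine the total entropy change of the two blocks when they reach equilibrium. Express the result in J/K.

Energy balance: T_f = (m₁c₁T₁ + m₂c₂T₂)/(m₁c₁ + m₂c₂) = 506.03 K.
ΔS₁ = m₁c₁ ln(T_f/T₁) = 390.399 × ln(506.03/543) = -27.53 J/K.
ΔS₂ = m₂c₂ ln(T_f/T₂) = 59.875 × ln(506.03/265) = 38.73 J/K.
ΔS_total = -27.53 + 38.73 = 11.2 J/K.

ΔS_total = 11.2 J/K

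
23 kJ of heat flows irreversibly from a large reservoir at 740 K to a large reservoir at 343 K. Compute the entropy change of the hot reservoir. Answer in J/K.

ΔS_hot = -31.1 J/K

The hot reservoir loses heat Q, so ΔS_hot = −Q/T_H = −23000/740 = -31.1 J/K.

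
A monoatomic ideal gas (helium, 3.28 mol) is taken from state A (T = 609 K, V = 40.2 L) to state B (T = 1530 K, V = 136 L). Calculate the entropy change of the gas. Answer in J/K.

ΔS = 70.9 J/K

Entropy is a state function: ΔS = nC_V ln(T₂/T₁) + nR ln(V₂/V₁), with C_V = 3R/2 = 12.47 J mol⁻¹ K⁻¹ for a monoatomic ideal gas.
ΔS = 3.28 × [12.47 × ln(1530/609) + 8.314 × ln(136/40.2)] = 70.9 J/K.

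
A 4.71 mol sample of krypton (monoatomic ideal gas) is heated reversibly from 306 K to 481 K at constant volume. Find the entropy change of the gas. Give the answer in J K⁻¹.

ΔS = 26.6 J/K

At constant volume, ΔS = nC_V ln(T₂/T₁) with C_V = 3R/2 = 12.47 J mol⁻¹ K⁻¹.
ΔS = 4.71 × 12.47 × ln(481/306) = 26.6 J/K.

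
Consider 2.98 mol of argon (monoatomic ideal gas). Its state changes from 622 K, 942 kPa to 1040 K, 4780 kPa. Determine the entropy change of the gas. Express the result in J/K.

ΔS = nC_p ln(T₂/T₁) − nR ln(P₂/P₁), with C_p = 5R/2 = 20.79 J mol⁻¹ K⁻¹ for a monoatomic ideal gas.
ΔS = 2.98 × [20.79 × ln(1040/622) − 8.314 × ln(4780/942)] = -8.4 J/K.

ΔS = -8.4 J/K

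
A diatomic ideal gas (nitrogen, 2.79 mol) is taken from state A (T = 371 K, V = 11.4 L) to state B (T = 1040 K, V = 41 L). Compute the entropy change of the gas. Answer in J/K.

Entropy is a state function: ΔS = nC_V ln(T₂/T₁) + nR ln(V₂/V₁), with C_V = 5R/2 = 20.79 J mol⁻¹ K⁻¹ for a diatomic ideal gas.
ΔS = 2.79 × [20.79 × ln(1040/371) + 8.314 × ln(41/11.4)] = 89.5 J/K.

ΔS = 89.5 J/K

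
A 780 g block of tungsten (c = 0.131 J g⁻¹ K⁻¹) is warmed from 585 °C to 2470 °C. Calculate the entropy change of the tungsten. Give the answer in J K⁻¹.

ΔS = 119 J/K

In kelvin: T₁ = 858.15 K, T₂ = 2743.15 K. ΔS = ∫dQ_rev/T = m c ln(T₂/T₁) = 780 × 0.131 × ln(2743.15/858.15) = 119 J/K.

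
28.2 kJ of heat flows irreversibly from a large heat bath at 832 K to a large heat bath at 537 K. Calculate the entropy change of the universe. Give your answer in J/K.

ΔS_hot = −Q/T_H = −28200/832 = -33.89 J/K and ΔS_cold = +Q/T_C = 28200/537 = 52.51 J/K.
ΔS_total = -33.89 + 52.51 = 18.6 J/K, positive as the second law requires.

ΔS_total = 18.6 J/K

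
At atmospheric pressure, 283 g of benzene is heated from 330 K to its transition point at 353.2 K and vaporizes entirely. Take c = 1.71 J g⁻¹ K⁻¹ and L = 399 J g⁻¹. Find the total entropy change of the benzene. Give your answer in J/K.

Warming step: ΔS₁ = m c ln(T_tr/T_i) = 283 × 1.71 × ln(353.2/330) = 32.88 J/K.
Phase change: ΔS₂ = +mL/T_tr = 283 × 399 / 353.2 = 319.7 J/K.
ΔS_total = (32.88) + (319.7) = 353 J/K.

ΔS = 353 J/K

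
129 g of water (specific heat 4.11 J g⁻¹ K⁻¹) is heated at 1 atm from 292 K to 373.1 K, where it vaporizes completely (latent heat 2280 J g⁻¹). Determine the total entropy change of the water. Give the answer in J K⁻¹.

Warming step: ΔS₁ = m c ln(T_tr/T_i) = 129 × 4.11 × ln(373.1/292) = 129.9 J/K.
Phase change: ΔS₂ = +mL/T_tr = 129 × 2280 / 373.1 = 788.3 J/K.
ΔS_total = (129.9) + (788.3) = 918 J/K.

ΔS = 918 J/K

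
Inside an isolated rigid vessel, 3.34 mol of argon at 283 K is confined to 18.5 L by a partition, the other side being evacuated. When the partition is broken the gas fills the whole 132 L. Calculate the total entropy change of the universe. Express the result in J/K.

No heat is exchanged and no work is done, so the ideal-gas temperature stays constant.
Entropy is a state function; using a reversible isothermal path, ΔS_gas = nR ln(V₂/V₁) = 3.34 × 8.314 × ln(132/18.5) = 54.6 J/K.
The insulated surroundings exchange no heat, so ΔS_surr = 0 and ΔS_universe = ΔS_gas.

ΔS_universe = 54.6 J/K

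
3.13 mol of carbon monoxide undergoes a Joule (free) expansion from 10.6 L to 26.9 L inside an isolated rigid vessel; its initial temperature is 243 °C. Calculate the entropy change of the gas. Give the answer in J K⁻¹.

ΔS_gas = 24.2 J/K

For an ideal gas in free expansion Q = 0 and W = 0, so T is unchanged.
Entropy is a state function; using a reversible isothermal path, ΔS_gas = nR ln(V₂/V₁) = 3.13 × 8.314 × ln(26.9/10.6) = 24.2 J/K.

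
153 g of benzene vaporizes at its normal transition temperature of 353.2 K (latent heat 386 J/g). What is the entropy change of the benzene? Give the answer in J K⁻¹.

ΔS = 167 J/K

Heat absorbed by the substance: Q = mL = 153 × 386 = 59058 J.
At constant T, ΔS = Q_rev/T = 59058 / 353.2 = 167 J/K.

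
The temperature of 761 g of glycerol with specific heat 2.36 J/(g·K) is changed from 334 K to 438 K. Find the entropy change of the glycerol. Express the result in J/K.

ΔS = ∫dQ_rev/T = m c ln(T₂/T₁) = 761 × 2.36 × ln(438/334) = 487 J/K.

ΔS = 487 J/K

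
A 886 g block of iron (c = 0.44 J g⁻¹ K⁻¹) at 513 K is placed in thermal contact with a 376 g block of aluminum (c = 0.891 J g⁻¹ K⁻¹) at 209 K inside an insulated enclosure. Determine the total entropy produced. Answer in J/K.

ΔS_total = 68.8 J/K

Energy balance: T_f = (m₁c₁T₁ + m₂c₂T₂)/(m₁c₁ + m₂c₂) = 372.5 K.
ΔS₁ = m₁c₁ ln(T_f/T₁) = 389.84 × ln(372.5/513) = -124.8 J/K.
ΔS₂ = m₂c₂ ln(T_f/T₂) = 335.016 × ln(372.5/209) = 193.6 J/K.
ΔS_total = -124.8 + 193.6 = 68.8 J/K.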